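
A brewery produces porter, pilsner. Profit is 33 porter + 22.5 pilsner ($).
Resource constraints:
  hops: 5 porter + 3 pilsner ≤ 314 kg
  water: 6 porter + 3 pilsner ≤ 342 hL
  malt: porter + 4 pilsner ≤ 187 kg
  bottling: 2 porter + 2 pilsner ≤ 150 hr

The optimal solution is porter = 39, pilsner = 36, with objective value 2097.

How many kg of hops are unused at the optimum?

hops used = 5·39 + 3·36 = 303; slack = 314 − 303 = 11.

11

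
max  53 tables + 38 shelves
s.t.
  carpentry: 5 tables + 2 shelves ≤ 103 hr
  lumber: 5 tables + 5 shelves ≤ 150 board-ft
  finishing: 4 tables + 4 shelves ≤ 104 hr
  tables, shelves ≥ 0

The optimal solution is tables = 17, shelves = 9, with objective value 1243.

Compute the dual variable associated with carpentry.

At the optimum: carpentry uses 103 of 103 (binding); lumber uses 130 of 150 (slack = 20); finishing uses 104 of 104 (binding).
Since lumber is not tight, its dual is 0.
The binding rows give the dual system: 5·y_carpentry + 4·y_finishing = 53 and 2·y_carpentry + 4·y_finishing = 38.
This yields shadow prices y_carpentry = 5, y_finishing = 7.
Shadow price of carpentry = 5.

5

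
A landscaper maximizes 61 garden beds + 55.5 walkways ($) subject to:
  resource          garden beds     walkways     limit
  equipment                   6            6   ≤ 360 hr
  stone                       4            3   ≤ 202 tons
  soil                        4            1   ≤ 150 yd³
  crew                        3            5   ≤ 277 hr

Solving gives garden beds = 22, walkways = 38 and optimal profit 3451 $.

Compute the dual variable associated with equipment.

Check each constraint at x*: equipment 360/360 (tight); stone 202/202 (tight); soil 126/150 (slack 24); crew 256/277 (slack 21).
Slack constraints have shadow price 0 (complementary slackness).
Dual feasibility on the basic columns requires 6·y_equipment + 4·y_stone = 61, 6·y_equipment + 3·y_stone = 55.5.
Solving: y_equipment = 6.5, y_stone = 5.5.
Shadow price of equipment = 6.5.

6.5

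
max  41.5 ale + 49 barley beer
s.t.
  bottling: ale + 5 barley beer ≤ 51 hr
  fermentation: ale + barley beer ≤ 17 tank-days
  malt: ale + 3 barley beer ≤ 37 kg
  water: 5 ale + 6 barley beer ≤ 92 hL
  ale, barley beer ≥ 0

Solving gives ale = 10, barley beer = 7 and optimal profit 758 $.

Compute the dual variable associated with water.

7.5

Check each constraint at x*: bottling 45/51 (slack 6); fermentation 17/17 (tight); malt 31/37 (slack 6); water 92/92 (tight).
Slack constraints have shadow price 0 (complementary slackness).
The binding rows give the dual system: 1·y_fermentation + 5·y_water = 41.5 and 1·y_fermentation + 6·y_water = 49.
This yields shadow prices y_fermentation = 4, y_water = 7.5.
Shadow price of water = 7.5.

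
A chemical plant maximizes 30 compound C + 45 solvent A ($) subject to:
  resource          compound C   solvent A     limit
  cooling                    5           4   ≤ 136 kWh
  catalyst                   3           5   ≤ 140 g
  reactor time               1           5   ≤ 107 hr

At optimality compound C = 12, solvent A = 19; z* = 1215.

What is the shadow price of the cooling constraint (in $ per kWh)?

5

Binding: cooling and reactor time. Non-binding: catalyst (9 unused).
By complementary slackness, y = 0 for the non-binding constraint.
The binding rows give the dual system: 5·y_cooling + 1·y_reactor time = 30 and 4·y_cooling + 5·y_reactor time = 45.
Solving: y_cooling = 5, y_reactor time = 5.
Shadow price of cooling = 5.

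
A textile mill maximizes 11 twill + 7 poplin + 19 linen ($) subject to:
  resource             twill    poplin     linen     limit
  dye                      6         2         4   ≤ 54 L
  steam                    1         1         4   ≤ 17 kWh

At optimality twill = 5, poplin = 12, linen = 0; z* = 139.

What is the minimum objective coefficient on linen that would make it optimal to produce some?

Both dye and steam are binding at x*.
The binding rows give the dual system: 6·y_dye + 1·y_steam = 11 and 2·y_dye + 1·y_steam = 7.
Solving: y_dye = 1, y_steam = 5.
linen enters the basis when its profit ≥ yᵀa₃ = 1·4 + 5·4 = 24.

24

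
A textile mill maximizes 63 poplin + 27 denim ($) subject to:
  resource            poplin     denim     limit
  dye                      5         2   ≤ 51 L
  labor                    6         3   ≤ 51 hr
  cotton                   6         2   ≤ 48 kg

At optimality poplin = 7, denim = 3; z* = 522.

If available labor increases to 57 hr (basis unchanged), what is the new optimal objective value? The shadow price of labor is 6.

Δb = 6, so new z* = 522 + (6)·(6) = 522 + 36 = 558.

558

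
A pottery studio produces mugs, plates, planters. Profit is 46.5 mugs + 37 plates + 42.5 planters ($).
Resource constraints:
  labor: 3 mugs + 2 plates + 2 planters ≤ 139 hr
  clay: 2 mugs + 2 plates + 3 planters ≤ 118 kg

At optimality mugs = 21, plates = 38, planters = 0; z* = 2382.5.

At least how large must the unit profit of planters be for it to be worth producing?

Both labor and clay are binding at x*.
From A_Bᵀ y = c: 3·y_labor + 2·y_clay = 46.5; 2·y_labor + 2·y_clay = 37.
Solving: y_labor = 9.5, y_clay = 9.
planters enters the basis when its profit ≥ yᵀa₃ = 9.5·2 + 9·3 = 46.

46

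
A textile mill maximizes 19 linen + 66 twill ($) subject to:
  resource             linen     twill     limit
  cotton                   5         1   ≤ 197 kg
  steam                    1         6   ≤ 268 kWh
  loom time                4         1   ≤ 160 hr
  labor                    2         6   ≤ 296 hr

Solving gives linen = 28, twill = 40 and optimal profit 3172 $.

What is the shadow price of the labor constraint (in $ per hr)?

8

Check each constraint at x*: cotton 180/197 (slack 17); steam 268/268 (tight); loom time 152/160 (slack 8); labor 296/296 (tight).
Slack constraints have shadow price 0 (complementary slackness).
Dual feasibility on the basic columns requires 1·y_steam + 2·y_labor = 19, 6·y_steam + 6·y_labor = 66.
Solving: y_steam = 3, y_labor = 8.
Shadow price of labor = 8.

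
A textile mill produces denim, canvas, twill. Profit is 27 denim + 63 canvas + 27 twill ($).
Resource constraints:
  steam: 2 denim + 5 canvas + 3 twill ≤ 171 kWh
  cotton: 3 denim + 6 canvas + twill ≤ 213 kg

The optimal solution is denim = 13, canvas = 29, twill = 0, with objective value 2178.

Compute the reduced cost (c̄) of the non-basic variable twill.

Check each constraint at x*: steam 171/171 (tight); cotton 213/213 (tight).
The binding rows give the dual system: 2·y_steam + 3·y_cotton = 27 and 5·y_steam + 6·y_cotton = 63.
Solving: y_steam = 9, y_cotton = 3.
Reduced cost of twill: c₃ − yᵀa₃ = 27 − (9·3 + 3·1) = 27 − 30 = -3.

-3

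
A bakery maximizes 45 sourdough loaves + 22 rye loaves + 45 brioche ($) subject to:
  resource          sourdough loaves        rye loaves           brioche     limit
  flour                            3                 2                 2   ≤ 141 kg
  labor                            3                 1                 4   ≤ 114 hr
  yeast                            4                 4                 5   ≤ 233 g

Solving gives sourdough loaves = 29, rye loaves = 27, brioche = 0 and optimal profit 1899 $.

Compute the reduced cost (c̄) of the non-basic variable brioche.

-1

Check each constraint at x*: flour 141/141 (tight); labor 114/114 (tight); yeast 224/233 (slack 9).
Slack constraints have shadow price 0 (complementary slackness).
From A_Bᵀ y = c: 3·y_flour + 3·y_labor = 45; 2·y_flour + 1·y_labor = 22.
→ y_flour = 7 and y_labor = 8.
Reduced cost of brioche: c₃ − yᵀa₃ = 45 − (7·2 + 8·4) = 45 − 46 = -1.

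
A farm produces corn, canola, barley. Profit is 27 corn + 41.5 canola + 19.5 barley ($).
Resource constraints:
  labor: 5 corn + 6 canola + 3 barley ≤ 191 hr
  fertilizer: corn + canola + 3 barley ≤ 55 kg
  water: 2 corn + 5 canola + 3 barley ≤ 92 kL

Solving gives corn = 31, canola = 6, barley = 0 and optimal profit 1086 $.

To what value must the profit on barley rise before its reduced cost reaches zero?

22.5

Check each constraint at x*: labor 191/191 (tight); fertilizer 37/55 (slack 18); water 92/92 (tight).
Slack constraints have shadow price 0 (complementary slackness).
From A_Bᵀ y = c: 5·y_labor + 2·y_water = 27; 6·y_labor + 5·y_water = 41.5.
This yields shadow prices y_labor = 4, y_water = 3.5.
barley enters the basis when its profit ≥ yᵀa₃ = 4·3 + 3.5·3 = 22.5.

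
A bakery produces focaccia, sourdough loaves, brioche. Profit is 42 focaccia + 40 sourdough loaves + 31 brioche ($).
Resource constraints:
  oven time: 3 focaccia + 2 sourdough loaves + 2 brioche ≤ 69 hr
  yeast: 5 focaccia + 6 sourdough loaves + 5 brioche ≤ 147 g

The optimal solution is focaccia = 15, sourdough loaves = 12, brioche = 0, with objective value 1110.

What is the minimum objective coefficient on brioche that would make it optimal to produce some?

Both oven time and yeast are binding at x*.
From A_Bᵀ y = c: 3·y_oven time + 5·y_yeast = 42; 2·y_oven time + 6·y_yeast = 40.
This yields shadow prices y_oven time = 6.5, y_yeast = 4.5.
brioche enters the basis when its profit ≥ yᵀa₃ = 6.5·2 + 4.5·5 = 35.5.

35.5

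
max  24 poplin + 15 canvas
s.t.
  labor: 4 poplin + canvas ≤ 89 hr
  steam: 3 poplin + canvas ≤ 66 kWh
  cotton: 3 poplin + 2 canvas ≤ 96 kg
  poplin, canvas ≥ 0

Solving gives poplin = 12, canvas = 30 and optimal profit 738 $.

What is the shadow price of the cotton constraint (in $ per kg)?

7

Binding: steam and cotton. Non-binding: labor (11 unused).
Since labor is not tight, its dual is 0.
Dual feasibility on the basic columns requires 3·y_steam + 3·y_cotton = 24, 1·y_steam + 2·y_cotton = 15.
This yields shadow prices y_steam = 1, y_cotton = 7.
Shadow price of cotton = 7.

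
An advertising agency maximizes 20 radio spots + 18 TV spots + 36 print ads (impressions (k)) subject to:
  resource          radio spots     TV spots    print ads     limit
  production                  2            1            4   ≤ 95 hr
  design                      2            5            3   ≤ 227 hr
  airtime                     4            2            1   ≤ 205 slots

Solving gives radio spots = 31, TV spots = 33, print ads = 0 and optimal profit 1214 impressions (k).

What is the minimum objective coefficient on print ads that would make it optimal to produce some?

38

Check each constraint at x*: production 95/95 (tight); design 227/227 (tight); airtime 190/205 (slack 15).
By complementary slackness, y = 0 for the non-binding constraint.
Dual feasibility on the basic columns requires 2·y_production + 2·y_design = 20, 1·y_production + 5·y_design = 18.
This yields shadow prices y_production = 8, y_design = 2.
print ads enters the basis when its profit ≥ yᵀa₃ = 8·4 + 2·3 = 38.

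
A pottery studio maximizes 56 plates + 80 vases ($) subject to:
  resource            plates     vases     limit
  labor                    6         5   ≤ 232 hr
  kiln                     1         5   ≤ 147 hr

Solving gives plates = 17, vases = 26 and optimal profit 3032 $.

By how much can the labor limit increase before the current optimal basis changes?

Binding constraints: labor, kiln. The basis is B = [[6,5],[1,5]] with det 25.
Per unit increase in labor, x* moves by d = (0.2, -0.04).
The basis stays optimal until vases reaches 0; allowable increase = 650 hr.

650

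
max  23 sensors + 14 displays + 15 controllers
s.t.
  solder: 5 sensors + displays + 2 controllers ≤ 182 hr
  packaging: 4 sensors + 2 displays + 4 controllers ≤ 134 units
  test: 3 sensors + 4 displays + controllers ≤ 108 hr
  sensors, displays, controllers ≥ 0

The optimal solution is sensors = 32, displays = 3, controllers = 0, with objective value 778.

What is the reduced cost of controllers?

Binding: packaging and test. Non-binding: solder (19 unused).
By complementary slackness, y = 0 for the non-binding constraint.
From A_Bᵀ y = c: 4·y_packaging + 3·y_test = 23; 2·y_packaging + 4·y_test = 14.
Solving: y_packaging = 5, y_test = 1.
Reduced cost of controllers: c₃ − yᵀa₃ = 15 − (5·4 + 1·1) = 15 − 21 = -6.

-6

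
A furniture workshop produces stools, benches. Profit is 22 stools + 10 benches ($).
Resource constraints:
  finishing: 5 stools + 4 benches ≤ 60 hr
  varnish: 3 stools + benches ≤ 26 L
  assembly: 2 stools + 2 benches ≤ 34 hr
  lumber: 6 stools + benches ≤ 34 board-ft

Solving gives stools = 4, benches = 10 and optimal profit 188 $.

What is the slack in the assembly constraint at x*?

6

assembly used = 2·4 + 2·10 = 28; slack = 34 − 28 = 6.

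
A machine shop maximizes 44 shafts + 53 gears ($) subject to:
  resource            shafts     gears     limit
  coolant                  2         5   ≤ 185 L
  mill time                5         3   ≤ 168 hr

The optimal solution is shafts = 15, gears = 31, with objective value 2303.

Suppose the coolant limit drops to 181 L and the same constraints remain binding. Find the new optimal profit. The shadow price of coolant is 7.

Δb = -4, so new z* = 2303 + (7)·(-4) = 2303 − 28 = 2275.

2275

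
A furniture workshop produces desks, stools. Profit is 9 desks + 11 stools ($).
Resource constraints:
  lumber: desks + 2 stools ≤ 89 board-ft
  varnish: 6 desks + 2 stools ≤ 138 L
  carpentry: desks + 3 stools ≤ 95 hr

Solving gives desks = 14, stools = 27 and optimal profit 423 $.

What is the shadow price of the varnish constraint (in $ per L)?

1

Binding: varnish and carpentry. Non-binding: lumber (21 unused).
Since lumber is not tight, its dual is 0.
The binding rows give the dual system: 6·y_varnish + 1·y_carpentry = 9 and 2·y_varnish + 3·y_carpentry = 11.
Solving: y_varnish = 1, y_carpentry = 3.
Shadow price of varnish = 1.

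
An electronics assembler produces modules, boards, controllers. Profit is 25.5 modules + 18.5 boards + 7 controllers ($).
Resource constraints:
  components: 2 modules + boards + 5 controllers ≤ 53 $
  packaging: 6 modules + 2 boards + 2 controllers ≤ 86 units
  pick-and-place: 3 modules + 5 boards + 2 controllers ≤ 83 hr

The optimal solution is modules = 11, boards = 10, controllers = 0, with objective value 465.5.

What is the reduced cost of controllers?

-4

Binding: packaging and pick-and-place. Non-binding: components (21 unused).
Slack constraints have shadow price 0 (complementary slackness).
From A_Bᵀ y = c: 6·y_packaging + 3·y_pick-and-place = 25.5; 2·y_packaging + 5·y_pick-and-place = 18.5.
→ y_packaging = 3 and y_pick-and-place = 2.5.
Reduced cost of controllers: c₃ − yᵀa₃ = 7 − (3·2 + 2.5·2) = 7 − 11 = -4.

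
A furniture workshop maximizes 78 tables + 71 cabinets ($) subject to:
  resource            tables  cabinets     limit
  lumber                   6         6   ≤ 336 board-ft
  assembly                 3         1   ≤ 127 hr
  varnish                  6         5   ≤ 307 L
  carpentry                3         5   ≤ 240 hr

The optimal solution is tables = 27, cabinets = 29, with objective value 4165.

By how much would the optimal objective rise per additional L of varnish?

7

At the optimum: lumber uses 336 of 336 (binding); assembly uses 110 of 127 (slack = 17); varnish uses 307 of 307 (binding); carpentry uses 226 of 240 (slack = 14).
Since assembly, carpentry are not tight, their duals are 0.
The binding rows give the dual system: 6·y_lumber + 6·y_varnish = 78 and 6·y_lumber + 5·y_varnish = 71.
Solving: y_lumber = 6, y_varnish = 7.
Shadow price of varnish = 7.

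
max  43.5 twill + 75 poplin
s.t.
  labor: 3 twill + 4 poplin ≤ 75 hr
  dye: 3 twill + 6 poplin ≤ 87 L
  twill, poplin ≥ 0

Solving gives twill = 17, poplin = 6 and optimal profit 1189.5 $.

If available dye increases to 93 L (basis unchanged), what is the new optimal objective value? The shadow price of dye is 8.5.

1240.5

Δb = 6, so new z* = 1189.5 + (8.5)·(6) = 1189.5 + 51 = 1240.5.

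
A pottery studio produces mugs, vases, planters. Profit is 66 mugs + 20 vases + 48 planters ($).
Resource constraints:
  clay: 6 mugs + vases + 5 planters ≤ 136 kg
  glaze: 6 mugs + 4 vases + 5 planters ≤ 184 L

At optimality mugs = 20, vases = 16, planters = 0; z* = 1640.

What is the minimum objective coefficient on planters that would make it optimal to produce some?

55

Check each constraint at x*: clay 136/136 (tight); glaze 184/184 (tight).
From A_Bᵀ y = c: 6·y_clay + 6·y_glaze = 66; 1·y_clay + 4·y_glaze = 20.
→ y_clay = 8 and y_glaze = 3.
planters enters the basis when its profit ≥ yᵀa₃ = 8·5 + 3·5 = 55.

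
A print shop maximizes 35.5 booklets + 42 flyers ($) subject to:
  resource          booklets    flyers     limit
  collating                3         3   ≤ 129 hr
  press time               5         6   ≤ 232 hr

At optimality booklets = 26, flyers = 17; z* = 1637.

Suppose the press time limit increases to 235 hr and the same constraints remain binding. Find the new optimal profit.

Check each constraint at x*: collating 129/129 (tight); press time 232/232 (tight).
The binding rows give the dual system: 3·y_collating + 5·y_press time = 35.5 and 3·y_collating + 6·y_press time = 42.
→ y_collating = 1 and y_press time = 6.5.
Δz = y_press time·Δb = 6.5 × (3) = 19.5, so new z* = 1637 + 19.5 = 1656.5.

1656.5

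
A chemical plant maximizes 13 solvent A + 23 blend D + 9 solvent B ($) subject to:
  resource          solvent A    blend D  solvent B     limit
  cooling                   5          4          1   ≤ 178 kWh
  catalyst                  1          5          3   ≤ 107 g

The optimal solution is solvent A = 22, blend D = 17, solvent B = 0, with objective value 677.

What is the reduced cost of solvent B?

At the optimum: cooling uses 178 of 178 (binding); catalyst uses 107 of 107 (binding).
From A_Bᵀ y = c: 5·y_cooling + 1·y_catalyst = 13; 4·y_cooling + 5·y_catalyst = 23.
→ y_cooling = 2 and y_catalyst = 3.
Reduced cost of solvent B: c₃ − yᵀa₃ = 9 − (2·1 + 3·3) = 9 − 11 = -2.

-2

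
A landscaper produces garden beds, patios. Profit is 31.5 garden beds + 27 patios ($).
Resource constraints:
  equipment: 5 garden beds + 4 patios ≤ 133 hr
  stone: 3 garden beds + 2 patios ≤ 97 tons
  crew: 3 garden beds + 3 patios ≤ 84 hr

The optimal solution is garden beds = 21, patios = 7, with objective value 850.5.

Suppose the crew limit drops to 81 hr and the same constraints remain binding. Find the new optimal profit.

Check each constraint at x*: equipment 133/133 (tight); stone 77/97 (slack 20); crew 84/84 (tight).
Slack constraints have shadow price 0 (complementary slackness).
From A_Bᵀ y = c: 5·y_equipment + 3·y_crew = 31.5; 4·y_equipment + 3·y_crew = 27.
Solving: y_equipment = 4.5, y_crew = 3.
Δz = y_crew·Δb = 3 × (-3) = -9, so new z* = 850.5 − 9 = 841.5.

841.5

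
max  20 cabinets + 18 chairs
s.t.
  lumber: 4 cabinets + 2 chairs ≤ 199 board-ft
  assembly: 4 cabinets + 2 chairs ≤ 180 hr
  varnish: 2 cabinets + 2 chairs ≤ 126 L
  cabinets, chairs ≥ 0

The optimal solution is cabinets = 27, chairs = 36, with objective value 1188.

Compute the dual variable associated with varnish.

8

At the optimum: lumber uses 180 of 199 (slack = 19); assembly uses 180 of 180 (binding); varnish uses 126 of 126 (binding).
Slack constraints have shadow price 0 (complementary slackness).
From A_Bᵀ y = c: 4·y_assembly + 2·y_varnish = 20; 2·y_assembly + 2·y_varnish = 18.
This yields shadow prices y_assembly = 1, y_varnish = 8.
Shadow price of varnish = 8.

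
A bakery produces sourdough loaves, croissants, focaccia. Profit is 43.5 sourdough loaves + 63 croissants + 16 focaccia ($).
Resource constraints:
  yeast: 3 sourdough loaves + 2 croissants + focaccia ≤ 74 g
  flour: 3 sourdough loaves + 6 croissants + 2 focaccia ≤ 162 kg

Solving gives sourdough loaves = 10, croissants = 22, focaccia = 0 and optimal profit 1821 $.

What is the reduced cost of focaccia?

-7

At the optimum: yeast uses 74 of 74 (binding); flour uses 162 of 162 (binding).
From A_Bᵀ y = c: 3·y_yeast + 3·y_flour = 43.5; 2·y_yeast + 6·y_flour = 63.
This yields shadow prices y_yeast = 6, y_flour = 8.5.
Reduced cost of focaccia: c₃ − yᵀa₃ = 16 − (6·1 + 8.5·2) = 16 − 23 = -7.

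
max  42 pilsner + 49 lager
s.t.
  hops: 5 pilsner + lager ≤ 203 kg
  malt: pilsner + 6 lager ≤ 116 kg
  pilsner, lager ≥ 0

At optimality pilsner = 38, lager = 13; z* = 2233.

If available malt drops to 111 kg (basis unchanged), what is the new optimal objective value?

2198

Check each constraint at x*: hops 203/203 (tight); malt 116/116 (tight).
Dual feasibility on the basic columns requires 5·y_hops + 1·y_malt = 42, 1·y_hops + 6·y_malt = 49.
Solving: y_hops = 7, y_malt = 7.
Δz = y_malt·Δb = 7 × (-5) = -35, so new z* = 2233 − 35 = 2198.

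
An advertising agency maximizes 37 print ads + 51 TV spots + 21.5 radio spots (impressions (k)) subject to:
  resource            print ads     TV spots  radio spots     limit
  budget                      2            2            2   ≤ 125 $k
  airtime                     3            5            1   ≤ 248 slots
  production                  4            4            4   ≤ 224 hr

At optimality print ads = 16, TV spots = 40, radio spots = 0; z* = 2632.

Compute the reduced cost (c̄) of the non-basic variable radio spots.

At the optimum: budget uses 112 of 125 (slack = 13); airtime uses 248 of 248 (binding); production uses 224 of 224 (binding).
By complementary slackness, y = 0 for the non-binding constraint.
The binding rows give the dual system: 3·y_airtime + 4·y_production = 37 and 5·y_airtime + 4·y_production = 51.
Solving: y_airtime = 7, y_production = 4.
Reduced cost of radio spots: c₃ − yᵀa₃ = 21.5 − (7·1 + 4·4) = 21.5 − 23 = -1.5.

-1.5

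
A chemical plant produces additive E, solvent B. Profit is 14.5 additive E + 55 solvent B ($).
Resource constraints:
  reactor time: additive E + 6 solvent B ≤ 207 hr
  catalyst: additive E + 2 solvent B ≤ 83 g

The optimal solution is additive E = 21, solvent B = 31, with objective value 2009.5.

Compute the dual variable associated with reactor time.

Both reactor time and catalyst are binding at x*.
Dual feasibility on the basic columns requires 1·y_reactor time + 1·y_catalyst = 14.5, 6·y_reactor time + 2·y_catalyst = 55.
→ y_reactor time = 6.5 and y_catalyst = 8.
Shadow price of reactor time = 6.5.

6.5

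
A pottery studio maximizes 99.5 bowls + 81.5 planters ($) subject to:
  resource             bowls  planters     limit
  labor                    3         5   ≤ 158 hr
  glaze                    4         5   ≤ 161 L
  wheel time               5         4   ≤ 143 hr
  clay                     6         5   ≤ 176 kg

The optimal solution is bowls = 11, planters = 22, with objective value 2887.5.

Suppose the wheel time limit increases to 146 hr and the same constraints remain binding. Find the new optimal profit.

Check each constraint at x*: labor 143/158 (slack 15); glaze 154/161 (slack 7); wheel time 143/143 (tight); clay 176/176 (tight).
Slack constraints have shadow price 0 (complementary slackness).
Dual feasibility on the basic columns requires 5·y_wheel time + 6·y_clay = 99.5, 4·y_wheel time + 5·y_clay = 81.5.
→ y_wheel time = 8.5 and y_clay = 9.5.
Δz = y_wheel time·Δb = 8.5 × (3) = 25.5, so new z* = 2887.5 + 25.5 = 2913.

2913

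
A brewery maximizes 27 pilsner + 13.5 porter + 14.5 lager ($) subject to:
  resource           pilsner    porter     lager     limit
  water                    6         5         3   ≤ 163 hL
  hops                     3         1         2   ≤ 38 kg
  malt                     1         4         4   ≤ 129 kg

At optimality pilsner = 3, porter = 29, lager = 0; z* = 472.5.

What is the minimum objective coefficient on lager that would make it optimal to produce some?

16.5

At the optimum: water uses 163 of 163 (binding); hops uses 38 of 38 (binding); malt uses 119 of 129 (slack = 10).
Slack constraints have shadow price 0 (complementary slackness).
Dual feasibility on the basic columns requires 6·y_water + 3·y_hops = 27, 5·y_water + 1·y_hops = 13.5.
Solving: y_water = 1.5, y_hops = 6.
lager enters the basis when its profit ≥ yᵀa₃ = 1.5·3 + 6·2 = 16.5.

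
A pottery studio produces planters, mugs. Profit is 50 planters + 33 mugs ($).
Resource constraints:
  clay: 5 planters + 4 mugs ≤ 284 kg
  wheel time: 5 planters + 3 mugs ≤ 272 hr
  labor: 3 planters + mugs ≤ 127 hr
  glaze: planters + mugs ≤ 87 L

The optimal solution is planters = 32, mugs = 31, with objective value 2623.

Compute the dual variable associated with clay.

Binding: clay and labor. Non-binding: wheel time (19 unused), glaze (24 unused).
Since wheel time, glaze are not tight, their duals are 0.
From A_Bᵀ y = c: 5·y_clay + 3·y_labor = 50; 4·y_clay + 1·y_labor = 33.
→ y_clay = 7 and y_labor = 5.
Shadow price of clay = 7.

7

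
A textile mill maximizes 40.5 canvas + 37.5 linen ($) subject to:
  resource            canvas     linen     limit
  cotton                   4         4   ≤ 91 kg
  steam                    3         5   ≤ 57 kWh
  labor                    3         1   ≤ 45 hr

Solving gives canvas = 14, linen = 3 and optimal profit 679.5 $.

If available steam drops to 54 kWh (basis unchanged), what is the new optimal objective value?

Check each constraint at x*: cotton 68/91 (slack 23); steam 57/57 (tight); labor 45/45 (tight).
Slack constraints have shadow price 0 (complementary slackness).
The binding rows give the dual system: 3·y_steam + 3·y_labor = 40.5 and 5·y_steam + 1·y_labor = 37.5.
This yields shadow prices y_steam = 6, y_labor = 7.5.
Δz = y_steam·Δb = 6 × (-3) = -18, so new z* = 679.5 − 18 = 661.5.

661.5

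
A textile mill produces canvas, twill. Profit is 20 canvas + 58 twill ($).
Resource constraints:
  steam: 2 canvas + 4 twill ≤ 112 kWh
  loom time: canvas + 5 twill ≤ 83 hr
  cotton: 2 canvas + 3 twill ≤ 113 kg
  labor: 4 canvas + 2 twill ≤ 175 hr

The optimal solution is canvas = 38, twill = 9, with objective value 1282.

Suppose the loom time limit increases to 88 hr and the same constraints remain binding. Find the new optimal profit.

Check each constraint at x*: steam 112/112 (tight); loom time 83/83 (tight); cotton 103/113 (slack 10); labor 170/175 (slack 5).
By complementary slackness, y = 0 for the non-binding constraints.
From A_Bᵀ y = c: 2·y_steam + 1·y_loom time = 20; 4·y_steam + 5·y_loom time = 58.
Solving: y_steam = 7, y_loom time = 6.
Δz = y_loom time·Δb = 6 × (5) = 30, so new z* = 1282 + 30 = 1312.

1312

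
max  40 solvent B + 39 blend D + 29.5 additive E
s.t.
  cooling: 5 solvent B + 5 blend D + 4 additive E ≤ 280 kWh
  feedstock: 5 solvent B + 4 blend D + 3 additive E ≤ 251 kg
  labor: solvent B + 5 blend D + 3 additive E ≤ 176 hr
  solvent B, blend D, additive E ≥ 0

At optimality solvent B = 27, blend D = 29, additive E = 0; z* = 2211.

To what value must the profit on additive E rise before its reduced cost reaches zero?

31

At the optimum: cooling uses 280 of 280 (binding); feedstock uses 251 of 251 (binding); labor uses 172 of 176 (slack = 4).
By complementary slackness, y = 0 for the non-binding constraint.
Dual feasibility on the basic columns requires 5·y_cooling + 5·y_feedstock = 40, 5·y_cooling + 4·y_feedstock = 39.
→ y_cooling = 7 and y_feedstock = 1.
additive E enters the basis when its profit ≥ yᵀa₃ = 7·4 + 1·3 = 31.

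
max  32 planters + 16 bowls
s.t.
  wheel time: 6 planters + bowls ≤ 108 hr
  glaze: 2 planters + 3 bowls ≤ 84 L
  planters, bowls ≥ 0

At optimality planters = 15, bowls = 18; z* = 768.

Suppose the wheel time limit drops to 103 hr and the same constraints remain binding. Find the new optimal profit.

748

Both wheel time and glaze are binding at x*.
From A_Bᵀ y = c: 6·y_wheel time + 2·y_glaze = 32; 1·y_wheel time + 3·y_glaze = 16.
Solving: y_wheel time = 4, y_glaze = 4.
Δz = y_wheel time·Δb = 4 × (-5) = -20, so new z* = 768 − 20 = 748.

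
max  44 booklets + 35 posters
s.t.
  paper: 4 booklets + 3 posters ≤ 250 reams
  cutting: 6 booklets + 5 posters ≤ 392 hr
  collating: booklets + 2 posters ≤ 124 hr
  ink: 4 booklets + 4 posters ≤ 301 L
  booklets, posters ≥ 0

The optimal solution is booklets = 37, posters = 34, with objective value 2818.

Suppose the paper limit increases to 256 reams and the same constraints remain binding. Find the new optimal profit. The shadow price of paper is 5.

2848

Δb = 6, so new z* = 2818 + (5)·(6) = 2818 + 30 = 2848.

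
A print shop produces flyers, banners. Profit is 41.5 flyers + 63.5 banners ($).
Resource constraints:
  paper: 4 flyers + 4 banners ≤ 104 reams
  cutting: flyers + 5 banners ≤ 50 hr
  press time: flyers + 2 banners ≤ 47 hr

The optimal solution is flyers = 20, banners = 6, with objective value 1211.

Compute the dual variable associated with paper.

9

Check each constraint at x*: paper 104/104 (tight); cutting 50/50 (tight); press time 32/47 (slack 15).
Since press time is not tight, its dual is 0.
The binding rows give the dual system: 4·y_paper + 1·y_cutting = 41.5 and 4·y_paper + 5·y_cutting = 63.5.
Solving: y_paper = 9, y_cutting = 5.5.
Shadow price of paper = 9.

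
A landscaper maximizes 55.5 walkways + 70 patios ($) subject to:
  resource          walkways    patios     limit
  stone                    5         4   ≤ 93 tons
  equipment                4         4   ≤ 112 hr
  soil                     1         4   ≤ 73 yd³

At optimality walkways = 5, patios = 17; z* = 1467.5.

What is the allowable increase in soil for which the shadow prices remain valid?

Binding constraints: stone, soil. The basis is B = [[5,4],[1,4]] with det 16.
Per unit increase in soil, x* moves by d = (-0.25, 0.3125).
The basis stays optimal until walkways reaches 0; allowable increase = 20 yd³.

20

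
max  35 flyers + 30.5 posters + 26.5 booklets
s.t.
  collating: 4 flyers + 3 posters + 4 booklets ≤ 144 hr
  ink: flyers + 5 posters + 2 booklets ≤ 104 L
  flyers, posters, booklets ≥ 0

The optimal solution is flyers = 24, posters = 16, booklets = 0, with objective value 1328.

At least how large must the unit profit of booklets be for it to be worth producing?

36

Check each constraint at x*: collating 144/144 (tight); ink 104/104 (tight).
Dual feasibility on the basic columns requires 4·y_collating + 1·y_ink = 35, 3·y_collating + 5·y_ink = 30.5.
This yields shadow prices y_collating = 8.5, y_ink = 1.
booklets enters the basis when its profit ≥ yᵀa₃ = 8.5·4 + 1·2 = 36.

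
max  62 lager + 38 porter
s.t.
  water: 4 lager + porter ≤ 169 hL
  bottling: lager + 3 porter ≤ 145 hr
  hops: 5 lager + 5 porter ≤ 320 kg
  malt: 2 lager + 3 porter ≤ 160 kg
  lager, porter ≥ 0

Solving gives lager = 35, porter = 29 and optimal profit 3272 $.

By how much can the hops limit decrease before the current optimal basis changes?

Binding constraints: water, hops. The basis is B = [[4,1],[5,5]] with det 15.
Per unit decrease in hops, x* moves by d = (0.0667, -0.2667).
The basis stays optimal until porter reaches 0; allowable decrease = 108.75 kg.

108.75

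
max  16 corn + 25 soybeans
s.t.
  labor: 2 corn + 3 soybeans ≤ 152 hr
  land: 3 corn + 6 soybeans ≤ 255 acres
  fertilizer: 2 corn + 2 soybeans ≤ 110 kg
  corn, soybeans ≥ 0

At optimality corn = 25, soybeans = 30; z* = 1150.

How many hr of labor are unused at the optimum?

labor used = 2·25 + 3·30 = 140; slack = 152 − 140 = 12.

12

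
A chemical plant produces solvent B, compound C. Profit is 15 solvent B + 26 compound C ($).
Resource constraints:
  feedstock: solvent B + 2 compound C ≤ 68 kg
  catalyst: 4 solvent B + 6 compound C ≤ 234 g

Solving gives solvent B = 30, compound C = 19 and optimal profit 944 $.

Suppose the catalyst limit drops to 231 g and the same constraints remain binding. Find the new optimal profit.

Check each constraint at x*: feedstock 68/68 (tight); catalyst 234/234 (tight).
The binding rows give the dual system: 1·y_feedstock + 4·y_catalyst = 15 and 2·y_feedstock + 6·y_catalyst = 26.
This yields shadow prices y_feedstock = 7, y_catalyst = 2.
Δz = y_catalyst·Δb = 2 × (-3) = -6, so new z* = 944 − 6 = 938.

938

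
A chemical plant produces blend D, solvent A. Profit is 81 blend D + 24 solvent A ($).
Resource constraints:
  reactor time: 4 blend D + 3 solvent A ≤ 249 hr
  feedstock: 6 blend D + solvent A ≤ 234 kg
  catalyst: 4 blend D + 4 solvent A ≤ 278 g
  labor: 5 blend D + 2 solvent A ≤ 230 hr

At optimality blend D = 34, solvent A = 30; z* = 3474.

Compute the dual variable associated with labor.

At the optimum: reactor time uses 226 of 249 (slack = 23); feedstock uses 234 of 234 (binding); catalyst uses 256 of 278 (slack = 22); labor uses 230 of 230 (binding).
By complementary slackness, y = 0 for the non-binding constraints.
The binding rows give the dual system: 6·y_feedstock + 5·y_labor = 81 and 1·y_feedstock + 2·y_labor = 24.
Solving: y_feedstock = 6, y_labor = 9.
Shadow price of labor = 9.

9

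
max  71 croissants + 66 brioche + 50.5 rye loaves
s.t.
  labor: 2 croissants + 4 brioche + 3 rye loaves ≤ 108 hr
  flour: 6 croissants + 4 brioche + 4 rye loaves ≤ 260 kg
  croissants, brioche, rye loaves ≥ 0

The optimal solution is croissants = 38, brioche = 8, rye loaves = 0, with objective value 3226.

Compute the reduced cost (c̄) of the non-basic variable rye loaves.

-8.5

Check each constraint at x*: labor 108/108 (tight); flour 260/260 (tight).
From A_Bᵀ y = c: 2·y_labor + 6·y_flour = 71; 4·y_labor + 4·y_flour = 66.
This yields shadow prices y_labor = 7, y_flour = 9.5.
Reduced cost of rye loaves: c₃ − yᵀa₃ = 50.5 − (7·3 + 9.5·4) = 50.5 − 59 = -8.5.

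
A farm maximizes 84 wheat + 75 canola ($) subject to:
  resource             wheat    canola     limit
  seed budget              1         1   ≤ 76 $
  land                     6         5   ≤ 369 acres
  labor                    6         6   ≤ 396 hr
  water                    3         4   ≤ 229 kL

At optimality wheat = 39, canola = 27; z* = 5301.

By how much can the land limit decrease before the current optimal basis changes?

4

Binding constraints: land, labor. The basis is B = [[6,5],[6,6]] with det 6.
Per unit decrease in land, x* moves by d = (-1, 1).
The basis stays optimal until water becomes binding; allowable decrease = 4 acres.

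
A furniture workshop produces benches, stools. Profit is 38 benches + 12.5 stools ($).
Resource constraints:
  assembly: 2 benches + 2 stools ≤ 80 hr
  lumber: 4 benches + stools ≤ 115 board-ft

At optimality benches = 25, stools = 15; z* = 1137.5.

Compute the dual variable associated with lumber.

Both assembly and lumber are binding at x*.
Dual feasibility on the basic columns requires 2·y_assembly + 4·y_lumber = 38, 2·y_assembly + 1·y_lumber = 12.5.
Solving: y_assembly = 2, y_lumber = 8.5.
Shadow price of lumber = 8.5.

8.5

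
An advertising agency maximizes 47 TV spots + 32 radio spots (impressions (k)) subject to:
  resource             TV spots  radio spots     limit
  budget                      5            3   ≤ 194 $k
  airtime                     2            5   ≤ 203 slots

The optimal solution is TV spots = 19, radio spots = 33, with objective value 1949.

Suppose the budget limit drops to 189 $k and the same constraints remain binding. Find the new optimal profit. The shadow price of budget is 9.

Δb = -5, so new z* = 1949 + (9)·(-5) = 1949 − 45 = 1904.

1904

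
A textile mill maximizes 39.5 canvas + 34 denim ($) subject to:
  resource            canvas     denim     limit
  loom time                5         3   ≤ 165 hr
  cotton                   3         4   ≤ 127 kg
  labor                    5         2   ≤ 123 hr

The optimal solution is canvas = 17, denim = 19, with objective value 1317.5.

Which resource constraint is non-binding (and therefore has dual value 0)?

loom time: 142/165 (slack 23)
cotton: 127/127 (binding)
labor: 123/123 (binding)
By complementary slackness, a constraint with positive slack has shadow price 0 → loom time.

loom time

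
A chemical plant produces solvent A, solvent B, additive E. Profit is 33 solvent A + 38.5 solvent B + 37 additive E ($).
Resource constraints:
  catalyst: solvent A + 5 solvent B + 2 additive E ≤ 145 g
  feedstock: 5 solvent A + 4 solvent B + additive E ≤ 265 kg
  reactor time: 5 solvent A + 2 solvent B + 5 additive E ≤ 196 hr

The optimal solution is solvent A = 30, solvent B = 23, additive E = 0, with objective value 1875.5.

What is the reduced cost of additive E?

Check each constraint at x*: catalyst 145/145 (tight); feedstock 242/265 (slack 23); reactor time 196/196 (tight).
By complementary slackness, y = 0 for the non-binding constraint.
From A_Bᵀ y = c: 1·y_catalyst + 5·y_reactor time = 33; 5·y_catalyst + 2·y_reactor time = 38.5.
→ y_catalyst = 5.5 and y_reactor time = 5.5.
Reduced cost of additive E: c₃ − yᵀa₃ = 37 − (5.5·2 + 5.5·5) = 37 − 38.5 = -1.5.

-1.5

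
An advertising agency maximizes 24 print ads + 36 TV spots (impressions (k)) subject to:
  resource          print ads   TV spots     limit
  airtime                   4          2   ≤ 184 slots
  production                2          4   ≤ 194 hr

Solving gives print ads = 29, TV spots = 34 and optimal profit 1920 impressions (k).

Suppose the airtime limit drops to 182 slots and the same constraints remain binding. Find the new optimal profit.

1916

At the optimum: airtime uses 184 of 184 (binding); production uses 194 of 194 (binding).
From A_Bᵀ y = c: 4·y_airtime + 2·y_production = 24; 2·y_airtime + 4·y_production = 36.
Solving: y_airtime = 2, y_production = 8.
Δz = y_airtime·Δb = 2 × (-2) = -4, so new z* = 1920 − 4 = 1916.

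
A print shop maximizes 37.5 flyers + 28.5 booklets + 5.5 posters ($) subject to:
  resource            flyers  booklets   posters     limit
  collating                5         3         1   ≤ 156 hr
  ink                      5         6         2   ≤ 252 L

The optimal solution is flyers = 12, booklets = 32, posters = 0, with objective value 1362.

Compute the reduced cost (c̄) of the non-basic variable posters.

-4

Both collating and ink are binding at x*.
The binding rows give the dual system: 5·y_collating + 5·y_ink = 37.5 and 3·y_collating + 6·y_ink = 28.5.
→ y_collating = 5.5 and y_ink = 2.
Reduced cost of posters: c₃ − yᵀa₃ = 5.5 − (5.5·1 + 2·2) = 5.5 − 9.5 = -4.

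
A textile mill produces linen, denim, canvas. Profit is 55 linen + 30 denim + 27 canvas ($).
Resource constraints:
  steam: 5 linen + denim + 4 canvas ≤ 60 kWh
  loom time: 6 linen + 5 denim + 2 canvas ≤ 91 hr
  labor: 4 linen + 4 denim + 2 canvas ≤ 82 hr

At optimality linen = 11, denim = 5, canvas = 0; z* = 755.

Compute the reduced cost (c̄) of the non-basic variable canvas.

-3

Check each constraint at x*: steam 60/60 (tight); loom time 91/91 (tight); labor 64/82 (slack 18).
Slack constraints have shadow price 0 (complementary slackness).
From A_Bᵀ y = c: 5·y_steam + 6·y_loom time = 55; 1·y_steam + 5·y_loom time = 30.
→ y_steam = 5 and y_loom time = 5.
Reduced cost of canvas: c₃ − yᵀa₃ = 27 − (5·4 + 5·2) = 27 − 30 = -3.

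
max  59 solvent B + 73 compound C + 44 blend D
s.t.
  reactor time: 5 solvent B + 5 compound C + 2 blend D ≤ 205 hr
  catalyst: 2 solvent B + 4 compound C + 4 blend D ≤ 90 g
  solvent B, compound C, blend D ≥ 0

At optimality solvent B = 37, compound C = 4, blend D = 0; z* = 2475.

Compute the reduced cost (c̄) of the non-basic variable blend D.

-2

Check each constraint at x*: reactor time 205/205 (tight); catalyst 90/90 (tight).
The binding rows give the dual system: 5·y_reactor time + 2·y_catalyst = 59 and 5·y_reactor time + 4·y_catalyst = 73.
Solving: y_reactor time = 9, y_catalyst = 7.
Reduced cost of blend D: c₃ − yᵀa₃ = 44 − (9·2 + 7·4) = 44 − 46 = -2.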